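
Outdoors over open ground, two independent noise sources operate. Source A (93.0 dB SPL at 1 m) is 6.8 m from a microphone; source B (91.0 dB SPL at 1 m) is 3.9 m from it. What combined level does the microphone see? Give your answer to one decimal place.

81.0 dB SPL

At the listener: L_A = 93.0 − 20·log₁₀(6.8) = 76.35 dB; L_B = 91.0 − 20·log₁₀(3.9) = 79.18 dB.
Combined: 10·log₁₀(10^(76.35/10)+10^(79.18/10)) = 81.0 dB SPL.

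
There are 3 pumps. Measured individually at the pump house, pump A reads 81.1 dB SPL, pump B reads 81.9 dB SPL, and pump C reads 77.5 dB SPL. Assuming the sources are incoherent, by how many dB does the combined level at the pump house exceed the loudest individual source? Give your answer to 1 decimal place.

3.4 dB

Incoherent sources sum as intensities:
L_total = 10·log₁₀(10^(81.1/10) + 10^(81.9/10) + 10^(77.5/10)) = 85.31 dB SPL.
Excess over the loudest (81.9 dB): 85.31 − 81.9 = 3.4 dB.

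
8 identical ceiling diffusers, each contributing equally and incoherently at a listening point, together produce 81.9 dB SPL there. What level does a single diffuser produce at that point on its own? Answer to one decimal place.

8 equal incoherent sources add 10·log₁₀(8) = 9.03 dB over one source.
L_one = 81.9 − 9.03 = 72.9 dB SPL.

72.9 dB SPL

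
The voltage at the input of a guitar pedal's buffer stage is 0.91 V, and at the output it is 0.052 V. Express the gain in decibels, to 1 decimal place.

For a voltage ratio, dB = 20·log₁₀(V₂/V₁).
20·log₁₀(0.052/0.91) = 20·log₁₀(0.05714) = -24.9 dB.

-24.9 dB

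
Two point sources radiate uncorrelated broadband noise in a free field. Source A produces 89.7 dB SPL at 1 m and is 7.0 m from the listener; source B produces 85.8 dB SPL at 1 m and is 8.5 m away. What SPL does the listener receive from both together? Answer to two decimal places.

At the listener: L_A = 89.7 − 20·log₁₀(7.0) = 72.798 dB; L_B = 85.8 − 20·log₁₀(8.5) = 67.212 dB.
Combined: 10·log₁₀(10^(72.798/10)+10^(67.212/10)) = 73.86 dB SPL.

73.86 dB SPL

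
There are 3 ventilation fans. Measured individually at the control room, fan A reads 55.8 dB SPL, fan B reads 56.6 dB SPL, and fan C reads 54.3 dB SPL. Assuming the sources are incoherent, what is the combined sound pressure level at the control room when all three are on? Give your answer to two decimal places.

Uncorrelated sources add in intensity (power), not in dB.
L_total = 10·log₁₀(10^(55.8/10) + 10^(56.6/10) + 10^(54.3/10)) = 10·log₁₀(1106000) = 60.44 dB SPL.

60.44 dB SPL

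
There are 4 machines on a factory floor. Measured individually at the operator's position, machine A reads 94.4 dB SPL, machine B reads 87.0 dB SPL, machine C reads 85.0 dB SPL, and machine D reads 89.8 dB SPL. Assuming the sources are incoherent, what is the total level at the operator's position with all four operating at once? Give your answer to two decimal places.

96.56 dB SPL

Add the sources as powers (linear), then convert back to dB:
L_total = 10·log₁₀(10^(94.4/10) + 10^(87.0/10) + 10^(85.0/10) + 10^(89.8/10)) = 10·log₁₀(4527000000) = 96.56 dB SPL.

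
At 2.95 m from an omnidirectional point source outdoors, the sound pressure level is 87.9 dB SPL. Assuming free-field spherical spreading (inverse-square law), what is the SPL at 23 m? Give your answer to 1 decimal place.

Free-field point source: level drops by 20·log₁₀ of the distance ratio.
ΔL = −20·log₁₀(23/2.95) = -17.84 dB, so L₂ = 87.9 + (-17.84) = 70.1 dB SPL.

70.1 dB SPL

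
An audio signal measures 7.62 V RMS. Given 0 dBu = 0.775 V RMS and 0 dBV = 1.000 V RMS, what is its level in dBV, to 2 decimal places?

dBV = 20·log₁₀(V / 1.000 V).
20·log₁₀(7.62/1.000) = +17.64 dBV.

+17.64 dBV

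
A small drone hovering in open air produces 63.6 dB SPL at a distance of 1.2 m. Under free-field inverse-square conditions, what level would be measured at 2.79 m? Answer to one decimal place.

For a point source in a free field, ΔL = −20·log₁₀(d₂/d₁).
ΔL = −20·log₁₀(2.79/1.2) = -7.33 dB, so L₂ = 63.6 + (-7.33) = 56.3 dB SPL.

56.3 dB SPL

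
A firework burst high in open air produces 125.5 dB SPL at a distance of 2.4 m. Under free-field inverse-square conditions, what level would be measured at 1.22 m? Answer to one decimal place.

131.4 dB SPL

Free-field point source: level drops by 20·log₁₀ of the distance ratio.
ΔL = −20·log₁₀(1.22/2.4) = 5.88 dB, so L₂ = 125.5 + (5.88) = 131.4 dB SPL.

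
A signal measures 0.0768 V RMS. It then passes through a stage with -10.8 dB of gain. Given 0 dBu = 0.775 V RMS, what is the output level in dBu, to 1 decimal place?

Input level: 20·log₁₀(0.0768/0.775) = -20.08 dBu.
Output: -20.08 − 10.8 = -30.9 dBu.

-30.9 dBu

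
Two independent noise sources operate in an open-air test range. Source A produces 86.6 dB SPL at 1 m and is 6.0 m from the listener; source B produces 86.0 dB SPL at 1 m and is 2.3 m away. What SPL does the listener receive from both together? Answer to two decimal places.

79.44 dB SPL

At the listener: L_A = 86.6 − 20·log₁₀(6.0) = 71.037 dB; L_B = 86.0 − 20·log₁₀(2.3) = 78.765 dB.
Combined: 10·log₁₀(10^(71.037/10)+10^(78.765/10)) = 79.44 dB SPL.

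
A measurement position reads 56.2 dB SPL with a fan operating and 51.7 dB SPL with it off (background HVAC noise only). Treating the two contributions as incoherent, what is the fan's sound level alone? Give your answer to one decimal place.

Subtract intensities: L_src = 10·log₁₀(10^(L_total/10) − 10^(L_bg/10)).
L_src = 10·log₁₀(10^(56.2/10) − 10^(51.7/10)) = 10·log₁₀(269000) = 54.3 dB SPL.

54.3 dB SPL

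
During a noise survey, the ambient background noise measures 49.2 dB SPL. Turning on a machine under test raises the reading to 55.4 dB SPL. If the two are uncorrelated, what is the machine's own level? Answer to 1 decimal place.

54.2 dB SPL

Subtract intensities: L_src = 10·log₁₀(10^(L_total/10) − 10^(L_bg/10)).
L_src = 10·log₁₀(10^(55.4/10) − 10^(49.2/10)) = 10·log₁₀(263600) = 54.2 dB SPL.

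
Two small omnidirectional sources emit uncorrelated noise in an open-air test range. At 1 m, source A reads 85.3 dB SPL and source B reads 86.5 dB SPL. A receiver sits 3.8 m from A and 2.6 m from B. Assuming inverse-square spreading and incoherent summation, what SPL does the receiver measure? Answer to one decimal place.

79.5 dB SPL

At the listener: L_A = 85.3 − 20·log₁₀(3.8) = 73.70 dB; L_B = 86.5 − 20·log₁₀(2.6) = 78.20 dB.
Combined: 10·log₁₀(10^(73.70/10)+10^(78.20/10)) = 79.5 dB SPL.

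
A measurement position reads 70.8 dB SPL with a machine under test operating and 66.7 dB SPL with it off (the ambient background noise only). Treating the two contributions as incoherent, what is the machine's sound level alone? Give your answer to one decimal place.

Background correction is a power subtraction:
L_src = 10·log₁₀(10^(70.8/10) − 10^(66.7/10)) = 10·log₁₀(7345000) = 68.7 dB SPL.

68.7 dB SPL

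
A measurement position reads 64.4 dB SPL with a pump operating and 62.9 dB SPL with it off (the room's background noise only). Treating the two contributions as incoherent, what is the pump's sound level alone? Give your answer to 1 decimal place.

Remove the background by subtracting linear intensities:
L_src = 10·log₁₀(10^(64.4/10) − 10^(62.9/10)) = 10·log₁₀(804400) = 59.1 dB SPL.

59.1 dB SPL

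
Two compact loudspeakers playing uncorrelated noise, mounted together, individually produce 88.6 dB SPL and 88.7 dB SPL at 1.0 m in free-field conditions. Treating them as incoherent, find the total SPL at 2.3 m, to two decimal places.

Combined at 1.0 m: 10·log₁₀(10^(88.6/10)+10^(88.7/10)) = 91.661 dB SPL.
Then apply −20·log₁₀(2.3/1.0) = -7.235 dB → 84.43 dB SPL.

84.43 dB SPL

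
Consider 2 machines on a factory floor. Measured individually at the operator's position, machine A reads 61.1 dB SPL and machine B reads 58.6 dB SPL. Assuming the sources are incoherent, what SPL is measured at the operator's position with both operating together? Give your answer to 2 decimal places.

63.04 dB SPL

Incoherent sources sum as intensities:
L_total = 10·log₁₀(10^(61.1/10) + 10^(58.6/10)) = 10·log₁₀(2013000) = 63.04 dB SPL.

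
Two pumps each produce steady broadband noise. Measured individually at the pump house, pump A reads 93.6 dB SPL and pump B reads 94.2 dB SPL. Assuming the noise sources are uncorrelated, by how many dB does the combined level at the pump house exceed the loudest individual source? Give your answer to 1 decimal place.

Uncorrelated sources add in intensity (power), not in dB.
L_total = 10·log₁₀(10^(93.6/10) + 10^(94.2/10)) = 96.92 dB SPL.
Excess over the loudest (94.2 dB): 96.92 − 94.2 = 2.7 dB.

2.7 dB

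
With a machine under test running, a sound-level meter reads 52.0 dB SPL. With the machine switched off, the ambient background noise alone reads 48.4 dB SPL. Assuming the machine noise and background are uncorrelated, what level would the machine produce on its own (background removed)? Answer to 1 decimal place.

Remove the background by subtracting linear intensities:
L_src = 10·log₁₀(10^(52.0/10) − 10^(48.4/10)) = 10·log₁₀(89310) = 49.5 dB SPL.

49.5 dB SPL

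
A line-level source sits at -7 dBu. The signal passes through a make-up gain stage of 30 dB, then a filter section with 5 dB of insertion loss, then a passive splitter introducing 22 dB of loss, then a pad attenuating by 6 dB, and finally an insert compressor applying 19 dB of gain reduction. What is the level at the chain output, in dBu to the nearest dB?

Gain stages sum in dB:
-7 + 30 − 5 − 22 − 6 − 19 = -29 dBu.

-29 dBu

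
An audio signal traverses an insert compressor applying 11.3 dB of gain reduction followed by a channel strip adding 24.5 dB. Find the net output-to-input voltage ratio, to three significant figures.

Net gain = (−11.3) + 24.5 = 13.2 dB.
Voltage ratio = 10^(13.2/20) = 4.57.

4.57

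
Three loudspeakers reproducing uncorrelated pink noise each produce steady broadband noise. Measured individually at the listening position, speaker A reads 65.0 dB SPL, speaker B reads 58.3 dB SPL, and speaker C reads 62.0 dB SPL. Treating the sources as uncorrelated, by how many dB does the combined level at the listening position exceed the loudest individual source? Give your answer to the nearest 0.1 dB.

Incoherent sources sum as intensities:
L_total = 10·log₁₀(10^(65.0/10) + 10^(58.3/10) + 10^(62.0/10)) = 67.34 dB SPL.
Excess over the loudest (65.0 dB): 67.34 − 65.0 = 2.3 dB.

2.3 dB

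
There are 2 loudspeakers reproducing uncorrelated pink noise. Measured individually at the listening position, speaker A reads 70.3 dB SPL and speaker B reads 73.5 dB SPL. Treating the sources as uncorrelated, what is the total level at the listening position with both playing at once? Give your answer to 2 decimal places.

75.20 dB SPL

Incoherent sources sum as intensities:
L_total = 10·log₁₀(10^(70.3/10) + 10^(73.5/10)) = 10·log₁₀(33100000) = 75.20 dB SPL.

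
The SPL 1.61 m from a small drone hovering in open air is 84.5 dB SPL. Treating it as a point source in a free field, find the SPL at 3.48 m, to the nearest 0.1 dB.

77.8 dB SPL

Free-field point source: level drops by 20·log₁₀ of the distance ratio.
ΔL = −20·log₁₀(3.48/1.61) = -6.70 dB, so L₂ = 84.5 + (-6.70) = 77.8 dB SPL.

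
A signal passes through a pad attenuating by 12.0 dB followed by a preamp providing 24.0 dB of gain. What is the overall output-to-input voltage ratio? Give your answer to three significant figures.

3.98

Net gain = (−12.0) + 24.0 = 12.0 dB.
Voltage ratio = 10^(12.0/20) = 3.98.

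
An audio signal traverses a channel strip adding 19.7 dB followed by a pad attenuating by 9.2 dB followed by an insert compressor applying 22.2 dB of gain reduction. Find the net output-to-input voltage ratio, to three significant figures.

0.260

Net gain = 19.7 + (−9.2) + (−22.2) = -11.7 dB.
Voltage ratio = 10^(-11.7/20) = 0.260.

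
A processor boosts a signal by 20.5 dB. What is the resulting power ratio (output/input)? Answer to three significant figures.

Power ratio = 10^(dB/10).
10^(20.5/10) = 10^(2.050) = 112.

112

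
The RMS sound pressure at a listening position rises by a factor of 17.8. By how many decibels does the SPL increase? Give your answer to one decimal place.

Sound pressure is an amplitude quantity: ΔL = 20·log₁₀(p₂/p₁).
20·log₁₀(17.8) = 25.0 dB.

25.0 dB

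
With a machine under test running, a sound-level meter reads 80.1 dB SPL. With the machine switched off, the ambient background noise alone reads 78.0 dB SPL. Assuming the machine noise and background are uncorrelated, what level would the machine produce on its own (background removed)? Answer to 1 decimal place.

75.9 dB SPL

Subtract intensities: L_src = 10·log₁₀(10^(L_total/10) − 10^(L_bg/10)).
L_src = 10·log₁₀(10^(80.1/10) − 10^(78.0/10)) = 10·log₁₀(39230000) = 75.9 dB SPL.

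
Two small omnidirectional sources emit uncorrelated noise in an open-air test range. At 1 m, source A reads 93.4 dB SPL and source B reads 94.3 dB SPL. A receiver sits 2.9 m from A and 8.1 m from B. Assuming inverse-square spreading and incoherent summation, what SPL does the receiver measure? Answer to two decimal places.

84.79 dB SPL

At the listener: L_A = 93.4 − 20·log₁₀(2.9) = 84.152 dB; L_B = 94.3 − 20·log₁₀(8.1) = 76.130 dB.
Combined: 10·log₁₀(10^(84.152/10)+10^(76.130/10)) = 84.79 dB SPL.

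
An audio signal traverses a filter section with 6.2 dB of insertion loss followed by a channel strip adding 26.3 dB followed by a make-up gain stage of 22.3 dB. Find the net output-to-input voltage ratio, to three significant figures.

Net gain = (−6.2) + 26.3 + 22.3 = 42.4 dB.
Voltage ratio = 10^(42.4/20) = 132.

132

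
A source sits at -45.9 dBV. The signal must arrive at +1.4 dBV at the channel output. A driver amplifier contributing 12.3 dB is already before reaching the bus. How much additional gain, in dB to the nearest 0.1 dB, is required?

The required make-up gain is the shortfall in the dB sum.
G = +1.4 − (-45.9) − 12.3 = 35.0 dB.

35.0 dB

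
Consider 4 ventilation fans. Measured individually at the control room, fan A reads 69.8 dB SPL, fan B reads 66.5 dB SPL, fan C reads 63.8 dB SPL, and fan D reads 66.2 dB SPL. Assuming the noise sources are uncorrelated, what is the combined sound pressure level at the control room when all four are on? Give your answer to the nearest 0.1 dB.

73.1 dB SPL

Add the sources as powers (linear), then convert back to dB:
L_total = 10·log₁₀(10^(69.8/10) + 10^(66.5/10) + 10^(63.8/10) + 10^(66.2/10)) = 10·log₁₀(20580000) = 73.1 dB SPL.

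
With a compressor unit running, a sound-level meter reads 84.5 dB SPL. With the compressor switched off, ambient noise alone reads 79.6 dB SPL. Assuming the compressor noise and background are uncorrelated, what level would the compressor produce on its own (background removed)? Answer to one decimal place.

82.8 dB SPL

Subtract intensities: L_src = 10·log₁₀(10^(L_total/10) − 10^(L_bg/10)).
L_src = 10·log₁₀(10^(84.5/10) − 10^(79.6/10)) = 10·log₁₀(190600000) = 82.8 dB SPL.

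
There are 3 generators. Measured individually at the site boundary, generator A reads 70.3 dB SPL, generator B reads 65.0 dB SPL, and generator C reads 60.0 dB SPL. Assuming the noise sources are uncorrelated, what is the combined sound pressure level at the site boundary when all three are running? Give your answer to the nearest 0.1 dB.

71.7 dB SPL

Add the sources as powers (linear), then convert back to dB:
L_total = 10·log₁₀(10^(70.3/10) + 10^(65.0/10) + 10^(60.0/10)) = 10·log₁₀(14880000) = 71.7 dB SPL.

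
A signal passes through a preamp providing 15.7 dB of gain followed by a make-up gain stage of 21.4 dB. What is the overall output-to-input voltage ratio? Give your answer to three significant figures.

Net gain = 15.7 + 21.4 = 37.1 dB.
Voltage ratio = 10^(37.1/20) = 71.6.

71.6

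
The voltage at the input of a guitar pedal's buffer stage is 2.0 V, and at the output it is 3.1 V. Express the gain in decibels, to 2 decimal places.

3.81 dB

Voltage ratio → dB uses the 20·log₁₀ form:
20·log₁₀(3.1/2.0) = 20·log₁₀(1.550) = 3.81 dB.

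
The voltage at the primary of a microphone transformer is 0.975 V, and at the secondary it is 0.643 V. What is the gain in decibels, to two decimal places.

Voltage is an amplitude quantity, so gain = 20·log₁₀(V_out/V_in).
20·log₁₀(0.643/0.975) = 20·log₁₀(0.6595) = -3.62 dB.

-3.62 dB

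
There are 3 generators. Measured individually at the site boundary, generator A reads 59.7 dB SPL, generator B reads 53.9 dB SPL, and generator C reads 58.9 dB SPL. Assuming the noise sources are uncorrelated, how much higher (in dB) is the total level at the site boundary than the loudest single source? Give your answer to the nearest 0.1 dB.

Add the sources as powers (linear), then convert back to dB:
L_total = 10·log₁₀(10^(59.7/10) + 10^(53.9/10) + 10^(58.9/10)) = 62.91 dB SPL.
Excess over the loudest (59.7 dB): 62.91 − 59.7 = 3.2 dB.

3.2 dB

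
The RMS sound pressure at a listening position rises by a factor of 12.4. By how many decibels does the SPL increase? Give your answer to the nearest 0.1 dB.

21.9 dB

SPL change from a pressure ratio uses the 20·log₁₀ form:
20·log₁₀(12.4) = 21.9 dB.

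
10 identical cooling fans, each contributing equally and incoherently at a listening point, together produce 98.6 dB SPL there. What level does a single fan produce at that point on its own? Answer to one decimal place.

88.6 dB SPL

10 equal incoherent sources add 10·log₁₀(10) = 10.00 dB over one source.
L_one = 98.6 − 10.00 = 88.6 dB SPL.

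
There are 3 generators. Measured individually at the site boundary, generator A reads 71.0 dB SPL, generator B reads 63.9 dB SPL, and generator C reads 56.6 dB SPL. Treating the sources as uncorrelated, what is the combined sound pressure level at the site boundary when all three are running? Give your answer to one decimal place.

Incoherent sources sum as intensities:
L_total = 10·log₁₀(10^(71.0/10) + 10^(63.9/10) + 10^(56.6/10)) = 10·log₁₀(15500000) = 71.9 dB SPL.

71.9 dB SPL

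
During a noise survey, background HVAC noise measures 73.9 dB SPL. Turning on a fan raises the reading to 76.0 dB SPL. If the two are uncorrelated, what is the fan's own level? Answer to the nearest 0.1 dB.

71.8 dB SPL

Subtract intensities: L_src = 10·log₁₀(10^(L_total/10) − 10^(L_bg/10)).
L_src = 10·log₁₀(10^(76.0/10) − 10^(73.9/10)) = 10·log₁₀(15260000) = 71.8 dB SPL.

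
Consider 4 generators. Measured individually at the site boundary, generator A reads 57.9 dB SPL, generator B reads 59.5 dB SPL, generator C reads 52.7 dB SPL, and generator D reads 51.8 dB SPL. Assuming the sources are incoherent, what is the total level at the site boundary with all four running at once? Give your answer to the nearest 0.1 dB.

62.7 dB SPL

Incoherent sources sum as intensities:
L_total = 10·log₁₀(10^(57.9/10) + 10^(59.5/10) + 10^(52.7/10) + 10^(51.8/10)) = 10·log₁₀(1845000) = 62.7 dB SPL.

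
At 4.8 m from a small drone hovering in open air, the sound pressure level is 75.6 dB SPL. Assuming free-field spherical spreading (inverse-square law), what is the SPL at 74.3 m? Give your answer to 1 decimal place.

Free-field point source: level drops by 20·log₁₀ of the distance ratio.
ΔL = −20·log₁₀(74.3/4.8) = -23.79 dB, so L₂ = 75.6 + (-23.79) = 51.8 dB SPL.

51.8 dB SPL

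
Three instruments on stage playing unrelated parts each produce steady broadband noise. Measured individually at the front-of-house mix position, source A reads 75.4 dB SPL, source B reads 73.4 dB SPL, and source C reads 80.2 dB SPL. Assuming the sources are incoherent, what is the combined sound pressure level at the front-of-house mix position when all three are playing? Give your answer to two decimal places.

82.08 dB SPL

Uncorrelated sources add in intensity (power), not in dB.
L_total = 10·log₁₀(10^(75.4/10) + 10^(73.4/10) + 10^(80.2/10)) = 10·log₁₀(161300000) = 82.08 dB SPL.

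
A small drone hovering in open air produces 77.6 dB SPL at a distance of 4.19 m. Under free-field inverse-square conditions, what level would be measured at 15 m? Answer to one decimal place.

66.5 dB SPL

Free-field point source: level drops by 20·log₁₀ of the distance ratio.
ΔL = −20·log₁₀(15/4.19) = -11.08 dB, so L₂ = 77.6 + (-11.08) = 66.5 dB SPL.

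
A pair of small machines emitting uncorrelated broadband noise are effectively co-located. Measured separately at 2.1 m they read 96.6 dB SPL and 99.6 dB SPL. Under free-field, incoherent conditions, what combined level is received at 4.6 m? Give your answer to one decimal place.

94.6 dB SPL

Combined at 2.1 m: 10·log₁₀(10^(96.6/10)+10^(99.6/10)) = 101.36 dB SPL.
Then apply −20·log₁₀(4.6/2.1) = -6.81 dB → 94.6 dB SPL.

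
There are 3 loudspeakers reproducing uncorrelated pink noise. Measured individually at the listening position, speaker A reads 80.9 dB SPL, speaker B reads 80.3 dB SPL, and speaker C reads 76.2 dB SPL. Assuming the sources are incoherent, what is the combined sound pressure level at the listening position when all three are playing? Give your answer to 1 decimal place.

84.3 dB SPL

Uncorrelated sources add in intensity (power), not in dB.
L_total = 10·log₁₀(10^(80.9/10) + 10^(80.3/10) + 10^(76.2/10)) = 10·log₁₀(271900000) = 84.3 dB SPL.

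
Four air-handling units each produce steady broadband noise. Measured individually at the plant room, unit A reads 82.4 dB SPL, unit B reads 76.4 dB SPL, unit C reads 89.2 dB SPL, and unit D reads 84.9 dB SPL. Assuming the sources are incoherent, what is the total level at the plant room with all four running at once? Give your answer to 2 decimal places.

91.33 dB SPL

Uncorrelated sources add in intensity (power), not in dB.
L_total = 10·log₁₀(10^(82.4/10) + 10^(76.4/10) + 10^(89.2/10) + 10^(84.9/10)) = 10·log₁₀(1358000000) = 91.33 dB SPL.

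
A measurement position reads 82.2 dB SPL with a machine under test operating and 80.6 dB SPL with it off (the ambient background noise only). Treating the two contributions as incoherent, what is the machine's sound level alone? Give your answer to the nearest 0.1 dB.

77.1 dB SPL

Subtract intensities: L_src = 10·log₁₀(10^(L_total/10) − 10^(L_bg/10)).
L_src = 10·log₁₀(10^(82.2/10) − 10^(80.6/10)) = 10·log₁₀(51140000) = 77.1 dB SPL.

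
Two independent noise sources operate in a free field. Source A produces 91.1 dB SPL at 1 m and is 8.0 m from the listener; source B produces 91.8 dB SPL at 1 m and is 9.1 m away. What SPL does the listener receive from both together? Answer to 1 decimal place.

At the listener: L_A = 91.1 − 20·log₁₀(8.0) = 73.04 dB; L_B = 91.8 − 20·log₁₀(9.1) = 72.62 dB.
Combined: 10·log₁₀(10^(73.04/10)+10^(72.62/10)) = 75.8 dB SPL.

75.8 dB SPL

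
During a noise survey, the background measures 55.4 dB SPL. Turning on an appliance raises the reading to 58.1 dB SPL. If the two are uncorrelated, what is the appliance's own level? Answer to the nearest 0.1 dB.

Remove the background by subtracting linear intensities:
L_src = 10·log₁₀(10^(58.1/10) − 10^(55.4/10)) = 10·log₁₀(298900) = 54.8 dB SPL.

54.8 dB SPL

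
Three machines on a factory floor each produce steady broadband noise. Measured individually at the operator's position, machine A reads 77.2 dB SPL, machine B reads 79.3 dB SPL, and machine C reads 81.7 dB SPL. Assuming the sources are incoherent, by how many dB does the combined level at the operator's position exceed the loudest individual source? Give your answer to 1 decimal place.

Add the sources as powers (linear), then convert back to dB:
L_total = 10·log₁₀(10^(77.2/10) + 10^(79.3/10) + 10^(81.7/10)) = 84.56 dB SPL.
Excess over the loudest (81.7 dB): 84.56 − 81.7 = 2.9 dB.

2.9 dB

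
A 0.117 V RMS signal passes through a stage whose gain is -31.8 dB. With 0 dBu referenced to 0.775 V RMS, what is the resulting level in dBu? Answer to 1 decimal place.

Input level: 20·log₁₀(0.117/0.775) = -16.42 dBu.
Output: -16.42 − 31.8 = -48.2 dBu.

-48.2 dBu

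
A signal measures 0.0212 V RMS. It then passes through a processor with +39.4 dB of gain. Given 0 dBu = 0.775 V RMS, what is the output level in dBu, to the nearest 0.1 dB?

Input level: 20·log₁₀(0.0212/0.775) = -31.26 dBu.
Output: -31.26 + 39.4 = +8.1 dBu.

+8.1 dBu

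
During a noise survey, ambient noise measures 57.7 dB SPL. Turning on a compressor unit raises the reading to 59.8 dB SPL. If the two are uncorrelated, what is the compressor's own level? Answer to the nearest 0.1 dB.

55.6 dB SPL

Subtract intensities: L_src = 10·log₁₀(10^(L_total/10) − 10^(L_bg/10)).
L_src = 10·log₁₀(10^(59.8/10) − 10^(57.7/10)) = 10·log₁₀(366100) = 55.6 dB SPL.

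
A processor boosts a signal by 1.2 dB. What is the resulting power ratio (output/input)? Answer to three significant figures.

1.32

Power ratio = 10^(dB/10).
10^(1.2/10) = 10^(0.1200) = 1.32.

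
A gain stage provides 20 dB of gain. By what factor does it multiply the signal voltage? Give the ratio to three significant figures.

Voltage ratio = 10^(dB/20).
10^(20/20) = 10^(1.000) = 10.0.

10.0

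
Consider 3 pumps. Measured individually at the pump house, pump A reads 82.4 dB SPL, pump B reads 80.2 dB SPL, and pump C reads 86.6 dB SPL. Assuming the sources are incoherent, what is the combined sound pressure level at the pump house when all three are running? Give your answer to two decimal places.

Add the sources as powers (linear), then convert back to dB:
L_total = 10·log₁₀(10^(82.4/10) + 10^(80.2/10) + 10^(86.6/10)) = 10·log₁₀(735600000) = 88.67 dB SPL.

88.67 dB SPL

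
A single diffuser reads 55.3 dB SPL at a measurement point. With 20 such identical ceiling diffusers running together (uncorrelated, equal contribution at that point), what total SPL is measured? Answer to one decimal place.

20 equal incoherent sources raise the level by 10·log₁₀(20) = 13.01 dB.
L_total = 55.3 + 13.01 = 68.3 dB SPL.

68.3 dB SPL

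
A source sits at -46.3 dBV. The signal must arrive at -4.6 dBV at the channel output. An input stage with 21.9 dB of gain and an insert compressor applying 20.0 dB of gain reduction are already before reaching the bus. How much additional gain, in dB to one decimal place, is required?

The required make-up gain is the shortfall in the dB sum.
G = -4.6 − (-46.3) − 21.9 + 20.0 = 39.8 dB.

39.8 dB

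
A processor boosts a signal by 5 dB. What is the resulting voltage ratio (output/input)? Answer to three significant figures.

Voltage ratio = 10^(dB/20).
10^(5/20) = 10^(0.2500) = 1.78.

1.78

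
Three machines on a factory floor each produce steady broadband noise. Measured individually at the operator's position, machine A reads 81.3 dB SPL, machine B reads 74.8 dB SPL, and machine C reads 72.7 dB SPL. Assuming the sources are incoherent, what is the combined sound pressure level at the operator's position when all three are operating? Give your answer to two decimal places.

Add the sources as powers (linear), then convert back to dB:
L_total = 10·log₁₀(10^(81.3/10) + 10^(74.8/10) + 10^(72.7/10)) = 10·log₁₀(183700000) = 82.64 dB SPL.

82.64 dB SPL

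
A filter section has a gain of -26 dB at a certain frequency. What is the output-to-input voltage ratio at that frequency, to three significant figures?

Voltage ratio = 10^(dB/20).
10^(-26/20) = 10^(-1.300) = 0.0501.

0.0501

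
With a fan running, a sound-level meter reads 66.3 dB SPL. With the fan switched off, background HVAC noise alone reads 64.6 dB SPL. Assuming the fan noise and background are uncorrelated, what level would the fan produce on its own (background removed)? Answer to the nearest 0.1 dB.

Subtract intensities: L_src = 10·log₁₀(10^(L_total/10) − 10^(L_bg/10)).
L_src = 10·log₁₀(10^(66.3/10) − 10^(64.6/10)) = 10·log₁₀(1382000) = 61.4 dB SPL.

61.4 dB SPL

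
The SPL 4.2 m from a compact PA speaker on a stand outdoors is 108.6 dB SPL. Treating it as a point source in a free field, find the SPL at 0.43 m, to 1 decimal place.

Inverse-square spreading gives ΔL = −20·log₁₀(d₂/d₁).
ΔL = −20·log₁₀(0.43/4.2) = 19.80 dB, so L₂ = 108.6 + (19.80) = 128.4 dB SPL.

128.4 dB SPL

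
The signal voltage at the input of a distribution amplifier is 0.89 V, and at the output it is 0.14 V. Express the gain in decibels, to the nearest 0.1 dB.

Voltage is an amplitude quantity, so gain = 20·log₁₀(V_out/V_in).
20·log₁₀(0.14/0.89) = 20·log₁₀(0.1573) = -16.1 dB.

-16.1 dB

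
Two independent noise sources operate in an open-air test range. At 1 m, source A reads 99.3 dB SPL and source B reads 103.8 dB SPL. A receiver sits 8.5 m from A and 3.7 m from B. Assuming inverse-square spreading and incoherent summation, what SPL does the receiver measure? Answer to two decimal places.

At the listener: L_A = 99.3 − 20·log₁₀(8.5) = 80.712 dB; L_B = 103.8 − 20·log₁₀(3.7) = 92.436 dB.
Combined: 10·log₁₀(10^(80.712/10)+10^(92.436/10)) = 92.72 dB SPL.

92.72 dB SPL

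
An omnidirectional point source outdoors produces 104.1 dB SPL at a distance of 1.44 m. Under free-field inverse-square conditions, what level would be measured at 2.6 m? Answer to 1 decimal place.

99.0 dB SPL

Inverse-square spreading gives ΔL = −20·log₁₀(d₂/d₁).
ΔL = −20·log₁₀(2.6/1.44) = -5.13 dB, so L₂ = 104.1 + (-5.13) = 99.0 dB SPL.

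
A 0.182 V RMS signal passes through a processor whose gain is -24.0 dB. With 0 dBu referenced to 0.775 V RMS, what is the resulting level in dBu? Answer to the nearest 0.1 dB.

Input level: 20·log₁₀(0.182/0.775) = -12.58 dBu.
Output: -12.58 − 24.0 = -36.6 dBu.

-36.6 dBu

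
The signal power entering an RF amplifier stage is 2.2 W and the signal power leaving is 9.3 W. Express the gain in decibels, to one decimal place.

For a power ratio, dB = 10·log₁₀(P₂/P₁).
10·log₁₀(9.3/2.2) = 10·log₁₀(4.227) = 6.3 dB.

6.3 dB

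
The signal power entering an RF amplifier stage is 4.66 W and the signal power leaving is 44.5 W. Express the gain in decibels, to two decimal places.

For a power ratio, dB = 10·log₁₀(P₂/P₁).
10·log₁₀(44.5/4.66) = 10·log₁₀(9.549) = 9.80 dB.

9.80 dB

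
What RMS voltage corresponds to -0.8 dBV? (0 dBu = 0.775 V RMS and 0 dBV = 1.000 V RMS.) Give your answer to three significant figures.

0.912 V

V = 1.000 V × 10^(-0.8/20).
= 1.000 × 0.9120 = 0.912 V.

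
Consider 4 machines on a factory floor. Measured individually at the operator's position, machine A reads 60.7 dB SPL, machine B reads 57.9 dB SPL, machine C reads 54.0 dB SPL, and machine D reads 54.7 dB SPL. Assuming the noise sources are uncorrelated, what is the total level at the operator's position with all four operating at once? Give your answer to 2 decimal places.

63.69 dB SPL

Uncorrelated sources add in intensity (power), not in dB.
L_total = 10·log₁₀(10^(60.7/10) + 10^(57.9/10) + 10^(54.0/10) + 10^(54.7/10)) = 10·log₁₀(2338000) = 63.69 dB SPL.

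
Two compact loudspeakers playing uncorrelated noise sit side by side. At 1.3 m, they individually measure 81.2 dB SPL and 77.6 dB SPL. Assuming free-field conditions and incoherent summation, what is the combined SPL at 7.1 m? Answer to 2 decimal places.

68.03 dB SPL

Combined at 1.3 m: 10·log₁₀(10^(81.2/10)+10^(77.6/10)) = 82.773 dB SPL.
Then apply −20·log₁₀(7.1/1.3) = -14.746 dB → 68.03 dB SPL.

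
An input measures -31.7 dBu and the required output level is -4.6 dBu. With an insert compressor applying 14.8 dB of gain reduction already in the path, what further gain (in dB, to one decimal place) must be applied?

The required make-up gain is the shortfall in the dB sum.
G = -4.6 − (-31.7) + 14.8 = 41.9 dB.

41.9 dB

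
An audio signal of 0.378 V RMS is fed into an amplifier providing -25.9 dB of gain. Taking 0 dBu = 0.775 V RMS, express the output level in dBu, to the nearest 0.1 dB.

-32.1 dBu

Input level: 20·log₁₀(0.378/0.775) = -6.24 dBu.
Output: -6.24 − 25.9 = -32.1 dBu.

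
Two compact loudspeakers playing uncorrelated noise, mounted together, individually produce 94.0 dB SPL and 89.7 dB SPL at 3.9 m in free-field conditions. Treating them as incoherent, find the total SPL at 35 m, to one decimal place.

76.3 dB SPL

Combined at 3.9 m: 10·log₁₀(10^(94.0/10)+10^(89.7/10)) = 95.37 dB SPL.
Then apply −20·log₁₀(35/3.9) = -19.06 dB → 76.3 dB SPL.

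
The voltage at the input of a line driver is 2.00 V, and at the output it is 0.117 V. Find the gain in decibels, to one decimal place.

-24.7 dB

Voltage is an amplitude quantity, so gain = 20·log₁₀(V_out/V_in).
20·log₁₀(0.117/2.00) = 20·log₁₀(0.05850) = -24.7 dB.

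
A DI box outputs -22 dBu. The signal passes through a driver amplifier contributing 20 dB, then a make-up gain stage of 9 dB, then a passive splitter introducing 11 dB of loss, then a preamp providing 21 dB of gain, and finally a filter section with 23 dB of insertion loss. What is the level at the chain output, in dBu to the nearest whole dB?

In dB, series stages simply add:
-22 + 20 + 9 − 11 + 21 − 23 = -6 dBu.

-6 dBu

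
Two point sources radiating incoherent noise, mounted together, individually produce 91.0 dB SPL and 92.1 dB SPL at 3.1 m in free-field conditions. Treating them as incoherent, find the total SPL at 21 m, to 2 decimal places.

77.98 dB SPL

Combined at 3.1 m: 10·log₁₀(10^(91.0/10)+10^(92.1/10)) = 94.595 dB SPL.
Then apply −20·log₁₀(21/3.1) = -16.617 dB → 77.98 dB SPL.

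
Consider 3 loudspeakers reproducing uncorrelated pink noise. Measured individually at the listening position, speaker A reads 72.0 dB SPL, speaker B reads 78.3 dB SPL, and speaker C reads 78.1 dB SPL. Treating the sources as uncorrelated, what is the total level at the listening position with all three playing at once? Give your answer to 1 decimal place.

81.7 dB SPL

Add the sources as powers (linear), then convert back to dB:
L_total = 10·log₁₀(10^(72.0/10) + 10^(78.3/10) + 10^(78.1/10)) = 10·log₁₀(148000000) = 81.7 dB SPL.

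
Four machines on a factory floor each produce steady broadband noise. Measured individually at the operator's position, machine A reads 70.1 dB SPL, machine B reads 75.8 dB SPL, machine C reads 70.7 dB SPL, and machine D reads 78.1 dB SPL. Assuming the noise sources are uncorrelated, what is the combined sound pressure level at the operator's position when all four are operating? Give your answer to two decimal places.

80.95 dB SPL

Add the sources as powers (linear), then convert back to dB:
L_total = 10·log₁₀(10^(70.1/10) + 10^(75.8/10) + 10^(70.7/10) + 10^(78.1/10)) = 10·log₁₀(124600000) = 80.95 dB SPL.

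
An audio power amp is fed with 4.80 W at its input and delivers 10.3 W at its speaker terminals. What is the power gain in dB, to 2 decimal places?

Power ratio → dB uses the 10·log₁₀ form:
10·log₁₀(10.3/4.80) = 10·log₁₀(2.146) = 3.32 dB.

3.32 dB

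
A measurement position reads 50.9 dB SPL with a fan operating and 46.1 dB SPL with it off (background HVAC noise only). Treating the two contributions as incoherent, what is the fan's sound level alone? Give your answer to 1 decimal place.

Remove the background by subtracting linear intensities:
L_src = 10·log₁₀(10^(50.9/10) − 10^(46.1/10)) = 10·log₁₀(82290) = 49.2 dB SPL.

49.2 dB SPL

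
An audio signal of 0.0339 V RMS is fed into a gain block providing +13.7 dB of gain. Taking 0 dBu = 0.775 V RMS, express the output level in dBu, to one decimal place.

Input level: 20·log₁₀(0.0339/0.775) = -27.18 dBu.
Output: -27.18 + 13.7 = -13.5 dBu.

-13.5 dBu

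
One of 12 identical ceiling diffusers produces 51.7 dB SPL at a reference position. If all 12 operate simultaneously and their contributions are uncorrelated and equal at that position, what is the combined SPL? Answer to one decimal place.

12 equal incoherent sources raise the level by 10·log₁₀(12) = 10.79 dB.
L_total = 51.7 + 10.79 = 62.5 dB SPL.

62.5 dB SPL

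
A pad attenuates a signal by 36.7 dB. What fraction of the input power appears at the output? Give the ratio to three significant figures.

0.000214

Power ratio = 10^(dB/10).
10^(-36.7/10) = 10^(-3.670) = 0.000214.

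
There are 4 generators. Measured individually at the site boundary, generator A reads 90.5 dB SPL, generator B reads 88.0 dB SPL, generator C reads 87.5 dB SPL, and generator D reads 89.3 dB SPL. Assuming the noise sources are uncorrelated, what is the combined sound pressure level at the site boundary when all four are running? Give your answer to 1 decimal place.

95.0 dB SPL

Add the sources as powers (linear), then convert back to dB:
L_total = 10·log₁₀(10^(90.5/10) + 10^(88.0/10) + 10^(87.5/10) + 10^(89.3/10)) = 10·log₁₀(3166000000) = 95.0 dB SPL.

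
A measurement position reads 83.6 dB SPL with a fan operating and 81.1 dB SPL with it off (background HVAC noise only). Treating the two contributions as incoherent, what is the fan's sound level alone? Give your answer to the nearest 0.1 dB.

Subtract intensities: L_src = 10·log₁₀(10^(L_total/10) − 10^(L_bg/10)).
L_src = 10·log₁₀(10^(83.6/10) − 10^(81.1/10)) = 10·log₁₀(100300000) = 80.0 dB SPL.

80.0 dB SPL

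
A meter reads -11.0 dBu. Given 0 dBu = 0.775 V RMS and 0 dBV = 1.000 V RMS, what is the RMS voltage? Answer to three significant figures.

V = 0.775 V × 10^(-11.0/20).
= 0.775 × 0.2818 = 0.218 V.

0.218 V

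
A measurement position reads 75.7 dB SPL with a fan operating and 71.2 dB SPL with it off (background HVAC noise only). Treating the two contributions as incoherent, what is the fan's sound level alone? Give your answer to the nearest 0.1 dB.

73.8 dB SPL

Background correction is a power subtraction:
L_src = 10·log₁₀(10^(75.7/10) − 10^(71.2/10)) = 10·log₁₀(23970000) = 73.8 dB SPL.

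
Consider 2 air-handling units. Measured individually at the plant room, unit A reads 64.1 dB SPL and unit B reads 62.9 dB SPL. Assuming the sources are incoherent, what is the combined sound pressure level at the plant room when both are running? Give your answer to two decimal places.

66.55 dB SPL

Add the sources as powers (linear), then convert back to dB:
L_total = 10·log₁₀(10^(64.1/10) + 10^(62.9/10)) = 10·log₁₀(4520000) = 66.55 dB SPL.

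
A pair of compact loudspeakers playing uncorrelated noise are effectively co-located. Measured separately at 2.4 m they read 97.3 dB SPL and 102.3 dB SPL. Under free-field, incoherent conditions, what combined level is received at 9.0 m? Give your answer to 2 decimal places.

Combined at 2.4 m: 10·log₁₀(10^(97.3/10)+10^(102.3/10)) = 103.493 dB SPL.
Then apply −20·log₁₀(9.0/2.4) = -11.481 dB → 92.01 dB SPL.

92.01 dB SPL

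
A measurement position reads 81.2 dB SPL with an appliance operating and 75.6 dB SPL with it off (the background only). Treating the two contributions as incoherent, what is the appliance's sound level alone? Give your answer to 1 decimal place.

Remove the background by subtracting linear intensities:
L_src = 10·log₁₀(10^(81.2/10) − 10^(75.6/10)) = 10·log₁₀(95520000) = 79.8 dB SPL.

79.8 dB SPL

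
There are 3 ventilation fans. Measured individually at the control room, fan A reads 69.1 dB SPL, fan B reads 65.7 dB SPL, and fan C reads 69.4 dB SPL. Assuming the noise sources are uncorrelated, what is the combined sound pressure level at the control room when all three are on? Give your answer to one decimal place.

Incoherent sources sum as intensities:
L_total = 10·log₁₀(10^(69.1/10) + 10^(65.7/10) + 10^(69.4/10)) = 10·log₁₀(20550000) = 73.1 dB SPL.

73.1 dB SPL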